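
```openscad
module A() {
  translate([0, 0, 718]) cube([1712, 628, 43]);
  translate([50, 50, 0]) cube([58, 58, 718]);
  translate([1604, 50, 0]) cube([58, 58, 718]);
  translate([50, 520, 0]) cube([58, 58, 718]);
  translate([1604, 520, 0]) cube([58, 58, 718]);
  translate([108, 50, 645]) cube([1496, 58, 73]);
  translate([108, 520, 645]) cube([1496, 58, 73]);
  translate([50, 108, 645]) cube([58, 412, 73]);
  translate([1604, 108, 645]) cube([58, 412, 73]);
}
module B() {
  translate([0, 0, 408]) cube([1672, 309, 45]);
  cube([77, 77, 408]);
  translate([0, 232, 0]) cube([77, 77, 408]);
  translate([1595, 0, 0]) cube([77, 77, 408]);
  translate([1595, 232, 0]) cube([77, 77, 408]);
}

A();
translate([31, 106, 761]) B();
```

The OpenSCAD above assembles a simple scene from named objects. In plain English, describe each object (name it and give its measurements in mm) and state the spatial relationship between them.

A is a table: top 1712 mm (x) × 628 mm (y), 43 mm thick, upper face at z = 761 mm, on four 58×58 mm square legs, each inset 50 mm from the nearest pair of top edges, running from z = 0 to the bottom of the top. Four apron rails, 58 mm thick and 73 mm tall, run between adjacent legs with their top edges flush with the underside of the top and their outer faces flush with the legs' outer faces.

B is a long wooden bench with a 1672 mm (x) × 309 mm (y) seat, 45 mm thick, its top surface 453 mm above the floor. Four 77 mm square legs at the seat corners, flush with the edges, run from z = 0 to the seat underside.

The bench is on top of the table.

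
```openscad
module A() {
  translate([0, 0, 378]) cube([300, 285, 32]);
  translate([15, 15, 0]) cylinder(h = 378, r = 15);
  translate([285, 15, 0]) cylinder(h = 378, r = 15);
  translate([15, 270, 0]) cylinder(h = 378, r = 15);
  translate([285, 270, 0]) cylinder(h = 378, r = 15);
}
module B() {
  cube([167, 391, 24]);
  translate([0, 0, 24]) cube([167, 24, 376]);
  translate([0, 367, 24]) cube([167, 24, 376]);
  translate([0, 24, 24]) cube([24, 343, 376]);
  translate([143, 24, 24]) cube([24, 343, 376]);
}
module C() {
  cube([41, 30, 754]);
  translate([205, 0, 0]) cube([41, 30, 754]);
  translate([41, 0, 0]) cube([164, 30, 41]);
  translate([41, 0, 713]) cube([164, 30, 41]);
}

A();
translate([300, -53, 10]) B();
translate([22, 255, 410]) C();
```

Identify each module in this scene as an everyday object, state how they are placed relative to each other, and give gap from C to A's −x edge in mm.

The picture frame's min-x is at 22; the stool's min-x is 0; gap = 22 mm.

A is a stool. B is an open box. C is a picture frame. The open box is beside the stool with their tops flush at z = 410. The picture frame is on top of the stool. The gap from the picture frame to the stool's −x edge is 22 mm.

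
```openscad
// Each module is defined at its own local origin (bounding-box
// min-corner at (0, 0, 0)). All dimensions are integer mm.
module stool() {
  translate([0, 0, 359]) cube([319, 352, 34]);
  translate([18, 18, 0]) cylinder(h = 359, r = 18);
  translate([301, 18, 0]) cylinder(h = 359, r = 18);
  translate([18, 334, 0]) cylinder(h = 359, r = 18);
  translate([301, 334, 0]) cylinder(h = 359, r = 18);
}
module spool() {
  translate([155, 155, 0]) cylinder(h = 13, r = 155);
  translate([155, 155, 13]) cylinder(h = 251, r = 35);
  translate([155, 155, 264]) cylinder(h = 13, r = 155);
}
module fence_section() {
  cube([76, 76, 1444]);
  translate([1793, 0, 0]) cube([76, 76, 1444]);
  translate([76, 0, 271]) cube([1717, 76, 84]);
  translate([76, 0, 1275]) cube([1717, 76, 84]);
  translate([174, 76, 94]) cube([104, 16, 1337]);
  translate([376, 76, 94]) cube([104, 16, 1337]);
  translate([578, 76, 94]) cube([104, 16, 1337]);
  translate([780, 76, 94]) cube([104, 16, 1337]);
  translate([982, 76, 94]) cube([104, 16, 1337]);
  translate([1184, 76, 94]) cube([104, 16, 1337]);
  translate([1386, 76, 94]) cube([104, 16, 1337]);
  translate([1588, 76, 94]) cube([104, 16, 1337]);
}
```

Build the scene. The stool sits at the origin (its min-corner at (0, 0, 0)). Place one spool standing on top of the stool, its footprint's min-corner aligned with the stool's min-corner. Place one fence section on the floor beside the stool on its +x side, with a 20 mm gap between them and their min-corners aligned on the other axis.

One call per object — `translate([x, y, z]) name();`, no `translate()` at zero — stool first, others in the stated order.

stool();
translate([0, 0, 393]) spool();
translate([339, 0, 0]) fence_section();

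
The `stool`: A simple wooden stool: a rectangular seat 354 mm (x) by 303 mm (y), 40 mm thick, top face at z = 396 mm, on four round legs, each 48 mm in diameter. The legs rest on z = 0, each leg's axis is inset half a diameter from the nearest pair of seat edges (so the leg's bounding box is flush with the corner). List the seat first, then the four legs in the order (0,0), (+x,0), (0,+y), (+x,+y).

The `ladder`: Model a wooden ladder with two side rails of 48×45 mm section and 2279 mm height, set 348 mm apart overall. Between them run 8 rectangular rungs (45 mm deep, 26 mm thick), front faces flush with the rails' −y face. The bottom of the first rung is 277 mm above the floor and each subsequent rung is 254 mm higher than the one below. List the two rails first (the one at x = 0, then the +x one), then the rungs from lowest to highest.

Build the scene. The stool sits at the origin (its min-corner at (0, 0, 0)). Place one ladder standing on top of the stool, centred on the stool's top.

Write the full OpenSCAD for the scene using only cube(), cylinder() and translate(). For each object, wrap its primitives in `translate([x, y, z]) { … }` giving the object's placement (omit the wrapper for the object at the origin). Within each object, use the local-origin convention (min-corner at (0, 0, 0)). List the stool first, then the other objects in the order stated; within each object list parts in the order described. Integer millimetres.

translate([0, 0, 356]) cube([354, 303, 40]);
translate([24, 24, 0]) cylinder(h = 356, r = 24);
translate([330, 24, 0]) cylinder(h = 356, r = 24);
translate([24, 279, 0]) cylinder(h = 356, r = 24);
translate([330, 279, 0]) cylinder(h = 356, r = 24);
translate([3, 129, 396]) {
  cube([48, 45, 2279]);
  translate([300, 0, 0]) cube([48, 45, 2279]);
  translate([48, 0, 277]) cube([252, 45, 26]);
  translate([48, 0, 531]) cube([252, 45, 26]);
  translate([48, 0, 785]) cube([252, 45, 26]);
  translate([48, 0, 1039]) cube([252, 45, 26]);
  translate([48, 0, 1293]) cube([252, 45, 26]);
  translate([48, 0, 1547]) cube([252, 45, 26]);
  translate([48, 0, 1801]) cube([252, 45, 26]);
  translate([48, 0, 2055]) cube([252, 45, 26]);
}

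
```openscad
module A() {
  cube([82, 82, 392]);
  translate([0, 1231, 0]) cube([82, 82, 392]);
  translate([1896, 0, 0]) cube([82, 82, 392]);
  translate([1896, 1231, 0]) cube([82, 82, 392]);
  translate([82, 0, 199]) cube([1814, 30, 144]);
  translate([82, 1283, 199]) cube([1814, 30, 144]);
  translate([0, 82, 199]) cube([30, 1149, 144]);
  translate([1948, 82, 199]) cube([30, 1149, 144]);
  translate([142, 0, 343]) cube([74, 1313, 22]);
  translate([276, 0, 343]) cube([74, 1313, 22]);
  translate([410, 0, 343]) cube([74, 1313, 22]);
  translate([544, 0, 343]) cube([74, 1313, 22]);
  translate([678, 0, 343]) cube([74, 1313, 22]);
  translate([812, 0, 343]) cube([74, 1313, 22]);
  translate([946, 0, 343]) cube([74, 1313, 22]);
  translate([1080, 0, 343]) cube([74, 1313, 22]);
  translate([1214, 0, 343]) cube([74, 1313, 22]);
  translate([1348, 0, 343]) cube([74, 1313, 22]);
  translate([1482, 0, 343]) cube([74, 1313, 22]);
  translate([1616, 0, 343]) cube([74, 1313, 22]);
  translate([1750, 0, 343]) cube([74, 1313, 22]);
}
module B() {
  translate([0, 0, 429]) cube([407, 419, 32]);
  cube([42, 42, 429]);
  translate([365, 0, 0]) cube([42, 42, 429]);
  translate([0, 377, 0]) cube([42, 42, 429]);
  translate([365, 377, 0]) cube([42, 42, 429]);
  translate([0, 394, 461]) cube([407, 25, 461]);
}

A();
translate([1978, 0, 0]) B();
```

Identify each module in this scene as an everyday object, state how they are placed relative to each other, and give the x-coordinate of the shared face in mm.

The bed frame's +x face and the chair's −x face are both at x = 1978 mm.

A is a bed frame. B is a chair. The chair is against the bed frame's +x side, with their −y faces flush. The x-coordinate of the shared face is 1978 mm.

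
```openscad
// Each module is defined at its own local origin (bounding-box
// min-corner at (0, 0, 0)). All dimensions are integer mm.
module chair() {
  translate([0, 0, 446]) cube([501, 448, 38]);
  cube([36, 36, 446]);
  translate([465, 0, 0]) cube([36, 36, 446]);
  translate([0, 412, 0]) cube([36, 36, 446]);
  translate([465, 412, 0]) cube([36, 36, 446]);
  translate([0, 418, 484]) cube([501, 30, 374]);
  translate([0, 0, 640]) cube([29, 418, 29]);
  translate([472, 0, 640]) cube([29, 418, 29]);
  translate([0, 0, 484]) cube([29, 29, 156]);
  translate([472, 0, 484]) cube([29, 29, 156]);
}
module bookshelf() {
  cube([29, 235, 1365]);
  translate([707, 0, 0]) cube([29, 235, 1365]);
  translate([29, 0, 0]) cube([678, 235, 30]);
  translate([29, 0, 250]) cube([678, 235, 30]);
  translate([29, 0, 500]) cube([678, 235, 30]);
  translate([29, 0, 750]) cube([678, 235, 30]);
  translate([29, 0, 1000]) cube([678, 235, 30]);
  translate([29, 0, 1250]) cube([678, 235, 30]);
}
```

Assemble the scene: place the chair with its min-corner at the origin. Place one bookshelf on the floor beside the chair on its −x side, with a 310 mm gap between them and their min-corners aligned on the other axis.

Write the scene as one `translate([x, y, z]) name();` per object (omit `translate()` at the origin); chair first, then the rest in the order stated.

chair();
translate([-1046, 0, 0]) bookshelf();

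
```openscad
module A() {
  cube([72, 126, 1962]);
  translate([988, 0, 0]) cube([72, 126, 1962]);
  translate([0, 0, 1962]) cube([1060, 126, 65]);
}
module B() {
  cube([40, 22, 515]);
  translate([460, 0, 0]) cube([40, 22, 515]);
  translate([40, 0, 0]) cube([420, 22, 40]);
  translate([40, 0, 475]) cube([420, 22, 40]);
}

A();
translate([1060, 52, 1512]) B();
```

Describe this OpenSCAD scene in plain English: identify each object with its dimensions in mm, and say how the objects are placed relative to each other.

A is a door frame. The clear opening is 916 mm wide and 1962 mm high. Two 72 mm wide jambs, 126 mm deep, stand either side of the opening from the floor to the top of the opening. A 65 mm thick head sits across the top of both jambs, spanning the full outside width of the frame.

B is a picture frame with a 420×435 mm rectangular opening (x by z) and a uniform 40 mm border on every side. Frame depth is 22 mm along y. It is built from two vertical stiles running the full outside height and two horizontal rails spanning the gap between the stiles.

The picture frame is beside the door frame with their tops flush at z = 2027.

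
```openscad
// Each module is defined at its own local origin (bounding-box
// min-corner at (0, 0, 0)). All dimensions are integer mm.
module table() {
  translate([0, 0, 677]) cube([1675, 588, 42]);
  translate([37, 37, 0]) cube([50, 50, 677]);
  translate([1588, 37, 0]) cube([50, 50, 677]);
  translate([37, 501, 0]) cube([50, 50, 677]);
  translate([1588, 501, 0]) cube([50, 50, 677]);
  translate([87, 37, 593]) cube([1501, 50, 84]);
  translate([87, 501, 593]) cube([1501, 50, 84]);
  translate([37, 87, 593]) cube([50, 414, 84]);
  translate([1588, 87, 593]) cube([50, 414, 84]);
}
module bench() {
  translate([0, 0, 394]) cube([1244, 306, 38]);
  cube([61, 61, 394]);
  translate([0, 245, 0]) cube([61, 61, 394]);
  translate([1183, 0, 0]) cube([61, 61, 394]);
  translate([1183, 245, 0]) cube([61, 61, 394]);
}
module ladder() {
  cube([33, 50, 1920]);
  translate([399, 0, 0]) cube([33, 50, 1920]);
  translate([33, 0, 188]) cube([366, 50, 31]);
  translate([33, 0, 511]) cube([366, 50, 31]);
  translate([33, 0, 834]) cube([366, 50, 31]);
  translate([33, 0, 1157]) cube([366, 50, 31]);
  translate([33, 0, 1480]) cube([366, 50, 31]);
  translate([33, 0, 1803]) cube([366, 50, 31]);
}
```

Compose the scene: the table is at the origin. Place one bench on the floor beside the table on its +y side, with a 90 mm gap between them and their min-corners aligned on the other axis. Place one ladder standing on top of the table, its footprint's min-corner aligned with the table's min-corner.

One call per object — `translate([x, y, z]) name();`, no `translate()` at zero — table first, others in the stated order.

table();
translate([0, 678, 0]) bench();
translate([0, 0, 719]) ladder();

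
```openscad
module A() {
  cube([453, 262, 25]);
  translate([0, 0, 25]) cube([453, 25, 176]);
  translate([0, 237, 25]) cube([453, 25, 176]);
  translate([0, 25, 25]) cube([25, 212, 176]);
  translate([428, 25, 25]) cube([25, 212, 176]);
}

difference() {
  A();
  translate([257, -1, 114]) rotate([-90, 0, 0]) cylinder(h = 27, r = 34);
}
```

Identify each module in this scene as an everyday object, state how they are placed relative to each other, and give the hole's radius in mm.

The subtracted cylinder has r = 34 mm.

A is an open box. The open box has a circular hole through its front wall. The hole's radius is 34 mm.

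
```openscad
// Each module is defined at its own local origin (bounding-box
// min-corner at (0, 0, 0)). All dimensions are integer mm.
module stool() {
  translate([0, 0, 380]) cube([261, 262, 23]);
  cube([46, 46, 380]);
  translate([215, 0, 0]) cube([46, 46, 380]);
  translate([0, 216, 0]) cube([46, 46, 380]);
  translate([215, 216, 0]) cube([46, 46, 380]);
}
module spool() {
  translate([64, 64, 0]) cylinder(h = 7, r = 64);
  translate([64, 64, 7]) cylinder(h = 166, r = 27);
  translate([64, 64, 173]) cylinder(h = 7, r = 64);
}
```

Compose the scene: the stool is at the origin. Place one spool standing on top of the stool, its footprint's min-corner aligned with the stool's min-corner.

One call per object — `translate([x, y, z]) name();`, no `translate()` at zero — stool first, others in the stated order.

stool();
translate([0, 0, 403]) spool();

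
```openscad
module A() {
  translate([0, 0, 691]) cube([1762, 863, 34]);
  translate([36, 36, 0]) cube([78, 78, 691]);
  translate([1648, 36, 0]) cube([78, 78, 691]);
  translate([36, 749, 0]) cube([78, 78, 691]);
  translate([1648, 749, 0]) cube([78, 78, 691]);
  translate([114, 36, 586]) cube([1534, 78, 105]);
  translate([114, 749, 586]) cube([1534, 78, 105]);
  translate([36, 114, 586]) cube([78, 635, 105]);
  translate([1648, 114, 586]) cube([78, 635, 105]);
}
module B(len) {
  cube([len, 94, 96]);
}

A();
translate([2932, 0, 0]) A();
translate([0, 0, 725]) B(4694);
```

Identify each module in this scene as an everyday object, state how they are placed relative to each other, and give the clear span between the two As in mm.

A is a table. B is a beam. A beam spans the tops of two tables. The clear span between the two tables is 1170 mm.

Second table starts at x = 2932; first ends at x = 1762; clear span = 2932 − 1762 = 1170 mm.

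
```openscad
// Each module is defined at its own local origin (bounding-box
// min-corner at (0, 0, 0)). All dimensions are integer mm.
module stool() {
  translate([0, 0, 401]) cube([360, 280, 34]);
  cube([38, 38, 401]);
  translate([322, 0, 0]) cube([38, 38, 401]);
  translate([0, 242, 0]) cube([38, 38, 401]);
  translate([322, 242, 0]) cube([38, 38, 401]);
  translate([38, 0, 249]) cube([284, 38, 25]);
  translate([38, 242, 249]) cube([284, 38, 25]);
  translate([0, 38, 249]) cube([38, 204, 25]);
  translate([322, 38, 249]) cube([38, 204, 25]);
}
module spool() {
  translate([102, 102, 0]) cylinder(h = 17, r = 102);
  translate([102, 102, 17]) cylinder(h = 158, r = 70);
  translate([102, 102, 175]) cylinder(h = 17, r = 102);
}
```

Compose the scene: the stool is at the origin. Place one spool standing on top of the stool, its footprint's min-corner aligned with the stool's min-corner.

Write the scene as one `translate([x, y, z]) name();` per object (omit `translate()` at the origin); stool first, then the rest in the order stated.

stool();
translate([0, 0, 435]) spool();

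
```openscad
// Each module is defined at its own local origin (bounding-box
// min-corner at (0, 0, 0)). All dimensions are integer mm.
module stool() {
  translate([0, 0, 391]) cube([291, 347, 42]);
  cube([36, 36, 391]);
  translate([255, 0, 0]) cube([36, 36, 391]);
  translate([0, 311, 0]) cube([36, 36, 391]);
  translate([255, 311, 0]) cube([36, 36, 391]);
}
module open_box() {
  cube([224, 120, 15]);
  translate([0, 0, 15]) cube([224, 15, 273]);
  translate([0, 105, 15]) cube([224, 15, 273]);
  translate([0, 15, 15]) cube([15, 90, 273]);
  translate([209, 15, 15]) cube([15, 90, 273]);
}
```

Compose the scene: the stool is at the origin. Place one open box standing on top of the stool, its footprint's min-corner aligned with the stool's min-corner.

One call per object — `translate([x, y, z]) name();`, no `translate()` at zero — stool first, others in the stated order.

stool();
translate([0, 0, 433]) open_box();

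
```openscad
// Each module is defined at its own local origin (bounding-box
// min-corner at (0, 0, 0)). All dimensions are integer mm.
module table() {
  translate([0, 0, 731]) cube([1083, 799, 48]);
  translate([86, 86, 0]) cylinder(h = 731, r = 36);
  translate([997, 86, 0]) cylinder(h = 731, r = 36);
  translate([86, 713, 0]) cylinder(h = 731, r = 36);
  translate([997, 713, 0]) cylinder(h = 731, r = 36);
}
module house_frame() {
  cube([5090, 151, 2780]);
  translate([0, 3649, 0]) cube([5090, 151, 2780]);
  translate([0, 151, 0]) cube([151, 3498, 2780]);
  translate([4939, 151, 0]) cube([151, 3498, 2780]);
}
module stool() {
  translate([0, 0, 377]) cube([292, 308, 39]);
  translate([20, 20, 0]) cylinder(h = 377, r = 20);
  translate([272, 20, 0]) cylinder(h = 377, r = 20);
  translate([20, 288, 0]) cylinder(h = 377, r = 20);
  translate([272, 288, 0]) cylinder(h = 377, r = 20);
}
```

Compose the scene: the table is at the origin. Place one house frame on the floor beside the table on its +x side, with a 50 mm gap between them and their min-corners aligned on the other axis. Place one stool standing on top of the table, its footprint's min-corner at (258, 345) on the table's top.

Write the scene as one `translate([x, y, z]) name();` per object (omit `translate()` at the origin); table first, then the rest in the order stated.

table();
translate([1133, 0, 0]) house_frame();
translate([258, 345, 779]) stool();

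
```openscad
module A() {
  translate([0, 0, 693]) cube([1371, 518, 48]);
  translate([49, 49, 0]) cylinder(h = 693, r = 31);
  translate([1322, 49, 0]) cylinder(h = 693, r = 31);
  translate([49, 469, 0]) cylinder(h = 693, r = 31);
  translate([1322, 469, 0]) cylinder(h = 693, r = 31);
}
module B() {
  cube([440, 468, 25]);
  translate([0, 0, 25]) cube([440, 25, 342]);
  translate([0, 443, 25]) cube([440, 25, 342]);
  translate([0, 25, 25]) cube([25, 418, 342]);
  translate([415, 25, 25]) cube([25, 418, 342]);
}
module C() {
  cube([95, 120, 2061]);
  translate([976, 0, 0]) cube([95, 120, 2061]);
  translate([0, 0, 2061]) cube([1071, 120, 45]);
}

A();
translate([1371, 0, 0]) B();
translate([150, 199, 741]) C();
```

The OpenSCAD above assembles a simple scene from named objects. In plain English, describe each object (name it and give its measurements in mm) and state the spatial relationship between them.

A is a table: top 1371 mm (x) × 518 mm (y), 48 mm thick, upper face at z = 741 mm, on four round legs of 62 mm diameter, each leg's bounding box inset 18 mm from the nearest pair of top edges, running from z = 0 to the bottom of the top.

B is an open-topped rectangular box: outside dimensions 440×468×367 mm, with a uniform wall and base thickness of 25 mm. The base is a full 440×468 slab on the floor; four walls sit on top of the base. The front and back walls (the −y and +y sides) span the full width; the two side walls fit between them.

C is a rectangular door frame: two vertical jambs of 95×120 mm section, 2061 mm tall, with a clear opening 881 mm wide between their inner faces. A header 45 mm tall and 120 mm deep lies on top of the jambs and spans the full outside width.

The open box is against the table's +x side, with their −y faces flush. The door frame is on top of the table, centred.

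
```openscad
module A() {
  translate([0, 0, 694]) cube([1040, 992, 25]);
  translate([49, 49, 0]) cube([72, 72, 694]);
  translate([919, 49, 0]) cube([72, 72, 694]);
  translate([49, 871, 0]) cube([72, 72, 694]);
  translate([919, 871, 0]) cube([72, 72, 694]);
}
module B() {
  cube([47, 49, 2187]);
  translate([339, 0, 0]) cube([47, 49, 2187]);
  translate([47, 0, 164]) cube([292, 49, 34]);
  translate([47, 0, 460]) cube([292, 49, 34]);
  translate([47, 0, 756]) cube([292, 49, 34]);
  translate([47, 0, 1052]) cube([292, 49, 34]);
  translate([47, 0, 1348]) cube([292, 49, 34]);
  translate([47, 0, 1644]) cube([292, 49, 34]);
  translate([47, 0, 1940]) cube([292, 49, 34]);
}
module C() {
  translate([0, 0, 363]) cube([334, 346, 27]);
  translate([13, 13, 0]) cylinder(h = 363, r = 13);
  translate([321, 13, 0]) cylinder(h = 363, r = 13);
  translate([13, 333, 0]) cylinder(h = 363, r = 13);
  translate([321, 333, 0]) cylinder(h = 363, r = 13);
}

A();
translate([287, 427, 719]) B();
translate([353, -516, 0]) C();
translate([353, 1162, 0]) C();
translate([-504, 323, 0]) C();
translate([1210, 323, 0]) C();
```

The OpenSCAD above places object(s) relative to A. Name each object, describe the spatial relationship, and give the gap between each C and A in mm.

A is a table. B is a ladder. C is a stool. The ladder is on top of the table. Four stools sit around the table at the −y, +y, −x, +x sides. The gap between each stool and the table is 170 mm.

Each stool's nearest face is 170 mm from the table's bounding box.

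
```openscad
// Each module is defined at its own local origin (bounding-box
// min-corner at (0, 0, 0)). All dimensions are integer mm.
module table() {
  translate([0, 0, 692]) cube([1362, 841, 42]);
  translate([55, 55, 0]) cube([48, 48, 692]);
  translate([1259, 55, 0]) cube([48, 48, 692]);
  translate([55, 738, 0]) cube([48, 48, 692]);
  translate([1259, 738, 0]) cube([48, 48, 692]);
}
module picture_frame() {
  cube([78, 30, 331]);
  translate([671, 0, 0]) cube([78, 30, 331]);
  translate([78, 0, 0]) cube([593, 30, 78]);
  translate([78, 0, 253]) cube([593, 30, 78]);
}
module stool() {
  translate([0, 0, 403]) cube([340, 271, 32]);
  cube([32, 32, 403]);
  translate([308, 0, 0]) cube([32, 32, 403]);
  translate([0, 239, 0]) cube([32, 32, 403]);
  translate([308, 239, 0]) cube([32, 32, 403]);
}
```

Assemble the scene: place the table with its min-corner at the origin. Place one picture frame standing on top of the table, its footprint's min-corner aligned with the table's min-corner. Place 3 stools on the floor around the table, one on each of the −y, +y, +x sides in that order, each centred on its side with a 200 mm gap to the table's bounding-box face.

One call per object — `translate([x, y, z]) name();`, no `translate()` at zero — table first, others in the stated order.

table();
translate([0, 0, 734]) picture_frame();
translate([511, -471, 0]) stool();
translate([511, 1041, 0]) stool();
translate([1562, 285, 0]) stool();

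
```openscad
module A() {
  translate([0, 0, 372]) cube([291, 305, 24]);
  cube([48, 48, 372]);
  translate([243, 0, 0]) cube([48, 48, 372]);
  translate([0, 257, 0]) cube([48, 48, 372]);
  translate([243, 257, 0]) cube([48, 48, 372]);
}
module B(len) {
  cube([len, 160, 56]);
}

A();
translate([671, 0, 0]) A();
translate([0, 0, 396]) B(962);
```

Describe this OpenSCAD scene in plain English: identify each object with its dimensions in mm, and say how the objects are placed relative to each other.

A is a four-legged stool. The seat is a 291×305×24 mm slab whose top surface is at z = 396 mm; four square legs, each 48×48 mm in cross-section, run from the floor (z = 0) to the underside of the seat, each flush with a corner of the seat.

B is a rectangular beam 962 mm long (x), 160 mm deep (y), 56 mm thick (z).

The beam spans the tops of two stools placed 380 mm apart, resting at z = 396 mm.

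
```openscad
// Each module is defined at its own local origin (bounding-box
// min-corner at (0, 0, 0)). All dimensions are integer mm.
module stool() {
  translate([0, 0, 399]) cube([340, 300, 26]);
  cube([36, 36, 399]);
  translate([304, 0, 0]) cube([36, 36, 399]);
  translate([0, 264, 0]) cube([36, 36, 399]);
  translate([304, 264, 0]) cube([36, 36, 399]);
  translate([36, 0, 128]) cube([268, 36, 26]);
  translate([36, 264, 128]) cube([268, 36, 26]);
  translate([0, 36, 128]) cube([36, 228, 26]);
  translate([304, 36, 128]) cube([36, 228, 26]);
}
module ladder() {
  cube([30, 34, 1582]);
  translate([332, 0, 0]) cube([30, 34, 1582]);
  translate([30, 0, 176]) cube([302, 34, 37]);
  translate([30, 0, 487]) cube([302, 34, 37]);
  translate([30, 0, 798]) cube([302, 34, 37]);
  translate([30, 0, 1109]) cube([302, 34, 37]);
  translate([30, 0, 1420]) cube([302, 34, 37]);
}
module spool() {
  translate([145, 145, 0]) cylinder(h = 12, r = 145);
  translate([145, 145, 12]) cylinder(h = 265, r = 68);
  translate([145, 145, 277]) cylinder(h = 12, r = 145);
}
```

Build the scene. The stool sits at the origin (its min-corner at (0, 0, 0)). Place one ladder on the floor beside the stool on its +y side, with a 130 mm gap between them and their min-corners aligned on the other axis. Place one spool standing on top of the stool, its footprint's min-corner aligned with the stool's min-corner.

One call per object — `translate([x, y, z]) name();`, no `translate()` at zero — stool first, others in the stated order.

stool();
translate([0, 430, 0]) ladder();
translate([0, 0, 425]) spool();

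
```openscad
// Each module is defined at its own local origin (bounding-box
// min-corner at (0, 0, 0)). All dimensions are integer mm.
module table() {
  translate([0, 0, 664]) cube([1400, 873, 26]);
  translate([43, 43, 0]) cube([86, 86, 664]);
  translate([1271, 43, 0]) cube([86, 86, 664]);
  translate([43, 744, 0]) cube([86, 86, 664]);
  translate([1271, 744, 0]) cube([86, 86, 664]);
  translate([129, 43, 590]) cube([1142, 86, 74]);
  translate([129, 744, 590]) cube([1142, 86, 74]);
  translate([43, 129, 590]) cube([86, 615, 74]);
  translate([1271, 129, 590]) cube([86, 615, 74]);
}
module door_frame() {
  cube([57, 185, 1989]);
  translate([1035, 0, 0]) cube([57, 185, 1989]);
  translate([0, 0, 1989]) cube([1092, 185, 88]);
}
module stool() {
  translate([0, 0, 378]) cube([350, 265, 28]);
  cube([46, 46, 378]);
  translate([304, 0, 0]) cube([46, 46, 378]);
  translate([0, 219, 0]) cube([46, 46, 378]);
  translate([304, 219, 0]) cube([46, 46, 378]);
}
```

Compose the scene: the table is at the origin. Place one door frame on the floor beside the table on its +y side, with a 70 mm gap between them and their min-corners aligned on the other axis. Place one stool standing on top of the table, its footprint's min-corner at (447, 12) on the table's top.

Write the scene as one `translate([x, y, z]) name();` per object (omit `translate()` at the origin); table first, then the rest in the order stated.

table();
translate([0, 943, 0]) door_frame();
translate([447, 12, 690]) stool();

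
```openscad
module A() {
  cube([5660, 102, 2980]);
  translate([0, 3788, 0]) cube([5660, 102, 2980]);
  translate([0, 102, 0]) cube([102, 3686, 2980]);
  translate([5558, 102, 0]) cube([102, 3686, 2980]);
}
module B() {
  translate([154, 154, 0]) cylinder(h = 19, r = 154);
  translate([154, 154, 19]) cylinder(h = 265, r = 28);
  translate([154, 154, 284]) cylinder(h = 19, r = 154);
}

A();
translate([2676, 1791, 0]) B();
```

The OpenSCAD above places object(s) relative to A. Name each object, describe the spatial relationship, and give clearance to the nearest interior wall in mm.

A is a house frame. B is a spool. The spool sits inside the house frame, centred. The clearance to the nearest interior wall is 1689 mm.

Clearances: x = 2574, y = 1689; minimum 1689 mm.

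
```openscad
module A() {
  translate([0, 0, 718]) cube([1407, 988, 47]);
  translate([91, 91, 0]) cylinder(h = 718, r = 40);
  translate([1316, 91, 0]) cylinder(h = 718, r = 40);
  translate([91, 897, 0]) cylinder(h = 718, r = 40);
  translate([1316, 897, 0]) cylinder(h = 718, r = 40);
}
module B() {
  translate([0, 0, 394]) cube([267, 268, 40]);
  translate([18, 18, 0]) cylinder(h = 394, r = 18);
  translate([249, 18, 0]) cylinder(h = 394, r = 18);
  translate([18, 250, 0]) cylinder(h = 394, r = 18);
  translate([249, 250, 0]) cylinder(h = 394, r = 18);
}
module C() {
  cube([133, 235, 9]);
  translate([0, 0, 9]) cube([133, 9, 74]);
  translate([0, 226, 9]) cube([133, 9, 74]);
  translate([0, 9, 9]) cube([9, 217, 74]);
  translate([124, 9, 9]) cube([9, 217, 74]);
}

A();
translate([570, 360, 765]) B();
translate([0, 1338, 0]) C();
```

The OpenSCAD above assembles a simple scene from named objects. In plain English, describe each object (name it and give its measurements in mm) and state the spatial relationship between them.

A is a rectangular dining table. The top is 1407×988×47 mm with its upper surface at z = 765 mm. It stands on four round legs of 80 mm diameter, each leg's bounding box inset 51 mm from the nearest pair of top edges, running from the floor to the underside of the top.

B is a four-legged stool. The seat is 267×268 mm, 40 mm thick, top at z = 434 mm. It stands on four round legs, each 36 mm in diameter, from z = 0 to the seat underside, each leg's axis is inset half a diameter from the nearest pair of seat edges (so the leg's bounding box is flush with the corner).

C is an open-topped rectangular box: outside dimensions 133×235×83 mm, with a uniform wall and base thickness of 9 mm. The base is a full 133×235 slab on the floor; four walls sit on top of the base. The front and back walls (the −y and +y sides) span the full width; the two side walls fit between them.

The stool is on top of the table, centred. The open box is on the floor beside the table on its +y side.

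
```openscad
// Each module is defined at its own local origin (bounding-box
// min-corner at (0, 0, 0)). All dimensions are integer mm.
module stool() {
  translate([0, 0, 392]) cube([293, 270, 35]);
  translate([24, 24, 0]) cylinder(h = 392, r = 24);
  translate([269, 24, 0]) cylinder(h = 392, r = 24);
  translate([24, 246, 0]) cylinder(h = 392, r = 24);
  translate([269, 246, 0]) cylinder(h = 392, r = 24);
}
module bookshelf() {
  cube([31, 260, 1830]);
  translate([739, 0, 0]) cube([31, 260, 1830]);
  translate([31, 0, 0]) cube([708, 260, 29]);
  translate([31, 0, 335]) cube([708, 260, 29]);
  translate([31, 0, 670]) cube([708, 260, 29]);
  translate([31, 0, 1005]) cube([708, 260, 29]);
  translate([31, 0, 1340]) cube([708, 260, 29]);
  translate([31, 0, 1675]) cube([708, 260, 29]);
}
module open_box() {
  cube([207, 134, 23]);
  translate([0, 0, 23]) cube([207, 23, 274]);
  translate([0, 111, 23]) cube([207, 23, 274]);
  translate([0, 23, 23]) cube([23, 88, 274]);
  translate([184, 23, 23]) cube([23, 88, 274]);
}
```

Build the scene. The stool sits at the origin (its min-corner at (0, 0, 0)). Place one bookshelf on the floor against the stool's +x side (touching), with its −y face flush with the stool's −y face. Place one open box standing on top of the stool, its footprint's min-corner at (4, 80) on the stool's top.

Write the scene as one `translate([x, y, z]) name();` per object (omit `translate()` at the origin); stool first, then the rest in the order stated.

stool();
translate([293, 0, 0]) bookshelf();
translate([4, 80, 427]) open_box();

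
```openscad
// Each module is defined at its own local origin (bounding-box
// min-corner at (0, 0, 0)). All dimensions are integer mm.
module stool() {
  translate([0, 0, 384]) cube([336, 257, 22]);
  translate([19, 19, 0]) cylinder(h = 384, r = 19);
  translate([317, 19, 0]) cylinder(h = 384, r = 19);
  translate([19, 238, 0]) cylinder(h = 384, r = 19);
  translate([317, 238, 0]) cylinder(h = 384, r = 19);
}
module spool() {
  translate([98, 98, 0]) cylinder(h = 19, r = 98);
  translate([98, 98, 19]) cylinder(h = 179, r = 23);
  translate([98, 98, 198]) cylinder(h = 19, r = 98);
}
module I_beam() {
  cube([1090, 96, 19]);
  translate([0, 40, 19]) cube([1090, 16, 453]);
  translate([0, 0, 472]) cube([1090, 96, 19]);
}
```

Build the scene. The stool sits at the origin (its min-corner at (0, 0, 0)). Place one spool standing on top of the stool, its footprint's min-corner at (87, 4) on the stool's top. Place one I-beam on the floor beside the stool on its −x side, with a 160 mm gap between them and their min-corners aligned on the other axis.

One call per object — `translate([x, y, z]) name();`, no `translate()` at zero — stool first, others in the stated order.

stool();
translate([87, 4, 406]) spool();
translate([-1250, 0, 0]) I_beam();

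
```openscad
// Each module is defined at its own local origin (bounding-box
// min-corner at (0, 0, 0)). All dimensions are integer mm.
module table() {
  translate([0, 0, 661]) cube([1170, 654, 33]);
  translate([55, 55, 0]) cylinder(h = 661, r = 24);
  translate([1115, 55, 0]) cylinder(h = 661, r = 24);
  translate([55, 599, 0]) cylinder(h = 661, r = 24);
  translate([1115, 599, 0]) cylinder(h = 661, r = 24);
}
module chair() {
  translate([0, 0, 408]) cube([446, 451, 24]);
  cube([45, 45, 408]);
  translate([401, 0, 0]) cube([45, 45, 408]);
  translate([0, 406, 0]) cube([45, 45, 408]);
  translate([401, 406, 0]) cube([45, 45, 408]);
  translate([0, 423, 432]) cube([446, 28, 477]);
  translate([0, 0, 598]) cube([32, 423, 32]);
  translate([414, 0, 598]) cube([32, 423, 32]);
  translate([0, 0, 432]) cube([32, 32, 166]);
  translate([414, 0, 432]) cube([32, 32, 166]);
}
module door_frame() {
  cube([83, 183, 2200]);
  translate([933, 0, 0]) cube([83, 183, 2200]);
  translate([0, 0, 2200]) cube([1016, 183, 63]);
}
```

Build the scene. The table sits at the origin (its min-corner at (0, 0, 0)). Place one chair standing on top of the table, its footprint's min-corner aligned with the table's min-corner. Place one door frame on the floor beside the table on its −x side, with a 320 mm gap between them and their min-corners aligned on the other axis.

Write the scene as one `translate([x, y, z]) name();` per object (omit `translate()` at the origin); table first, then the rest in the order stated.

table();
translate([0, 0, 694]) chair();
translate([-1336, 0, 0]) door_frame();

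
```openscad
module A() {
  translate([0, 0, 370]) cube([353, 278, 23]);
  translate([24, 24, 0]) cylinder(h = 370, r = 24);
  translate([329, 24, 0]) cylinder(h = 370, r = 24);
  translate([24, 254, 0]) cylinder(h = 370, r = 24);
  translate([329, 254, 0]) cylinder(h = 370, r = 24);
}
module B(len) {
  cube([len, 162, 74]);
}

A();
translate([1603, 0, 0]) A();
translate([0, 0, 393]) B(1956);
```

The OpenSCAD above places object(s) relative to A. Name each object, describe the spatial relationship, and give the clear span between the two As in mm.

A is a stool. B is a beam. A beam spans the tops of two stools. The clear span between the two stools is 1250 mm.

Second stool starts at x = 1603; first ends at x = 353; clear span = 1603 − 353 = 1250 mm.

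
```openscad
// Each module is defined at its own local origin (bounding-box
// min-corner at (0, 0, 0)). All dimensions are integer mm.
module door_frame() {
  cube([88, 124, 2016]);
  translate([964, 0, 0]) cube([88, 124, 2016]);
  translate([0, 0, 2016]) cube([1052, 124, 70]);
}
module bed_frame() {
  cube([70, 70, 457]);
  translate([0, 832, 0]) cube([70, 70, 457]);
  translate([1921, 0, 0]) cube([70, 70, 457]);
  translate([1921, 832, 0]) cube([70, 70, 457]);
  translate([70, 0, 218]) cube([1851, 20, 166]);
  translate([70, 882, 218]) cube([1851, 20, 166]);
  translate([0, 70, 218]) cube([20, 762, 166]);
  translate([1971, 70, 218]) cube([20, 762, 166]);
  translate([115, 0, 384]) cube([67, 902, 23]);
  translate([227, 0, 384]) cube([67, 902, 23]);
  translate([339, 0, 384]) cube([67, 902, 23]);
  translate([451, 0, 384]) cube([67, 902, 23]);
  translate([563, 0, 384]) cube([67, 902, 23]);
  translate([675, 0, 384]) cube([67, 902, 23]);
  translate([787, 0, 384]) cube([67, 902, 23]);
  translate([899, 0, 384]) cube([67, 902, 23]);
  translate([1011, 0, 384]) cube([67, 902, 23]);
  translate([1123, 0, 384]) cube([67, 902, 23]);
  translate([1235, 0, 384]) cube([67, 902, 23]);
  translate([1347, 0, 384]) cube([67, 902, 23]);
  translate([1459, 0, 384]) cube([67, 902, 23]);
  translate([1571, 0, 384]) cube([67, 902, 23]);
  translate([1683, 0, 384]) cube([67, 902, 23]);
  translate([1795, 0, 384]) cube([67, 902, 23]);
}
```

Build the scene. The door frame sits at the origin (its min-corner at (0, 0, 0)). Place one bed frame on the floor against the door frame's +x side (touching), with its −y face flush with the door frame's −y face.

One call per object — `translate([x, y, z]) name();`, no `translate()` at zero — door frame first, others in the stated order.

door_frame();
translate([1052, 0, 0]) bed_frame();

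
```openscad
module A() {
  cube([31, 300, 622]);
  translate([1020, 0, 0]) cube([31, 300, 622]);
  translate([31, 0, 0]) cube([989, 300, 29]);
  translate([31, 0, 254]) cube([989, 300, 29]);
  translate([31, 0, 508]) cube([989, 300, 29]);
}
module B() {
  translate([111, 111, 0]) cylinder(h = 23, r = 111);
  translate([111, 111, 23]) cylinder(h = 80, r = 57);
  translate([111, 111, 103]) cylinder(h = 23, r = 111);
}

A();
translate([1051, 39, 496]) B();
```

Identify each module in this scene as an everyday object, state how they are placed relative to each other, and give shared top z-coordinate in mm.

Both tops at z = 622 mm.

A is a bookshelf. B is a spool. The spool is beside the bookshelf with their tops flush at z = 622. The shared top z-coordinate is 622 mm.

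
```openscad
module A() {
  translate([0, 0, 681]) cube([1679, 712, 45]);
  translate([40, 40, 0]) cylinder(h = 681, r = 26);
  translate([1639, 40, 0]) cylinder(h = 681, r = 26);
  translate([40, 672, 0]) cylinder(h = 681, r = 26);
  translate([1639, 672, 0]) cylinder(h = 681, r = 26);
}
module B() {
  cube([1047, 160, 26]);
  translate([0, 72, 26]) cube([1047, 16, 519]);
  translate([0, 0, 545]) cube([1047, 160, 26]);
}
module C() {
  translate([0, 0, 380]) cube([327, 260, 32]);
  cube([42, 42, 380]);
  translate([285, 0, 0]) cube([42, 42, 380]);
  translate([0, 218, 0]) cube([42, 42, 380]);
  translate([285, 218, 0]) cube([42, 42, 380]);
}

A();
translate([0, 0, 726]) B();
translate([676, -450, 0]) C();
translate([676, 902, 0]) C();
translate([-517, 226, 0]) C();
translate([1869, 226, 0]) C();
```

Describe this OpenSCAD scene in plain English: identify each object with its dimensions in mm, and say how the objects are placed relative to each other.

A is a table with a 1679×712 mm rectangular top, 45 mm thick, top surface at z = 726 mm, supported by four round legs of 52 mm diameter, each leg's bounding box inset 14 mm from the nearest pair of top edges, running from the floor.

B is an I-beam lying along x, 1047 mm long. Overall section height 571 mm. Two flanges 160 mm wide (y) and 26 mm thick, one on the floor and one at the top; a web 16 mm thick runs between them, centred on the flange width.

C is a four-legged stool. The seat is a 327×260×32 mm slab whose top surface is at z = 412 mm; four square legs, each 42×42 mm in cross-section, run from the floor (z = 0) to the underside of the seat, each flush with a corner of the seat.

The I-beam is on top of the table. Four stools sit around the table at the −y, +y, −x, +x sides.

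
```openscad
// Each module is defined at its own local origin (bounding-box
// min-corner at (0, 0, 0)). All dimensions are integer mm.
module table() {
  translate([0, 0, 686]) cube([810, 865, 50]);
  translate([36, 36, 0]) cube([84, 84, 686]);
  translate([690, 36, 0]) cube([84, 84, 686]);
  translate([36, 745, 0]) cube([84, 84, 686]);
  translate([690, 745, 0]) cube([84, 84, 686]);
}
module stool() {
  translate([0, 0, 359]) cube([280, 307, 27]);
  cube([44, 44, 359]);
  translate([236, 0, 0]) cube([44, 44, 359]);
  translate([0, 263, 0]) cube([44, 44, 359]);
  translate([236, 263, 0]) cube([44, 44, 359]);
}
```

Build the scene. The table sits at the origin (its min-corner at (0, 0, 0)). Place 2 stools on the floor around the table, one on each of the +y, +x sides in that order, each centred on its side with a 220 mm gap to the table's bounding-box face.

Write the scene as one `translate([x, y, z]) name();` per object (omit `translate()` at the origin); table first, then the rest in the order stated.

table();
translate([265, 1085, 0]) stool();
translate([1030, 279, 0]) stool();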